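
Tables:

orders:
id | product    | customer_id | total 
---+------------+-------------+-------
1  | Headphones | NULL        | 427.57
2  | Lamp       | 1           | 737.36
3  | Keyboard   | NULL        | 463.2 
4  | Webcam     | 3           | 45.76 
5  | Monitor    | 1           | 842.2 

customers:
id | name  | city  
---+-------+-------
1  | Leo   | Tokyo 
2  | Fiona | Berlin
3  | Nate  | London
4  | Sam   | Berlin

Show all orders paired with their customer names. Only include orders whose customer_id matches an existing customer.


INNER JOIN keeps only orders rows whose customer_id matches an id in customers. Walk through each order:
  - order 1 (Headphones): customer_id=NULL, no match -> dropped
  - order 2 (Lamp): customer_id=1 -> matches Leo
  - order 3 (Keyboard): customer_id=NULL, no match -> dropped
  - order 4 (Webcam): customer_id=3 -> matches Nate
  - order 5 (Monitor): customer_id=1 -> matches Leo
So 2 of 5 rows are dropped.

SQL:
SELECT a.product, b.name AS customer
FROM orders a
INNER JOIN customers b ON a.customer_id = b.id

Result:
product | customer
--------+---------
Lamp    | Leo     
Webcam  | Nate    
Monitor | Leo     


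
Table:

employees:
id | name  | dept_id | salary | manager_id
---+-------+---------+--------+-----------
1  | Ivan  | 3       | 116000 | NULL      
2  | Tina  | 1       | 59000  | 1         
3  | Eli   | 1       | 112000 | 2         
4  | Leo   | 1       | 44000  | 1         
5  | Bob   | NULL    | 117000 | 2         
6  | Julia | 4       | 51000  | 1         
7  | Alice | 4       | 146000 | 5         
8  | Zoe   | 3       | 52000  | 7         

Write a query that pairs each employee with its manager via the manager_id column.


This is a self-join: employees is joined to a second copy of itself, matching each row's manager_id to another row's id. Use LEFT JOIN so rows with manager_id=NULL are kept.
  - employee 1 (Ivan): manager_id=NULL -> NULL
  - employee 2 (Tina): manager_id=1 -> Ivan
  - employee 3 (Eli): manager_id=2 -> Tina
  - employee 4 (Leo): manager_id=1 -> Ivan
  - employee 5 (Bob): manager_id=2 -> Tina
  - employee 6 (Julia): manager_id=1 -> Ivan
  - employee 7 (Alice): manager_id=5 -> Bob
  - employee 8 (Zoe): manager_id=7 -> Alice

SQL:
SELECT a.name AS item, b.name AS manager
FROM employees a
LEFT JOIN employees b ON a.manager_id = b.id

Result:
item  | manager
------+--------
Ivan  | NULL   
Tina  | Ivan   
Eli   | Tina   
Leo   | Ivan   
Bob   | Tina   
Julia | Ivan   
Alice | Bob    
Zoe   | Alice  


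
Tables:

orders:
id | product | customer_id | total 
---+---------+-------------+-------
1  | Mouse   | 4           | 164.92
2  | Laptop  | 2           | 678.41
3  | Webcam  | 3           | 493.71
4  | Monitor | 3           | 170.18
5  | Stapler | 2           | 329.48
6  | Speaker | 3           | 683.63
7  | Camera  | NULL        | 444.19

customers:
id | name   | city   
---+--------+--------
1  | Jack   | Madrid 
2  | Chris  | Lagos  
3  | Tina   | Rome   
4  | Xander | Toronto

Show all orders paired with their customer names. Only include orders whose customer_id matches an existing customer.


INNER JOIN keeps only orders rows whose customer_id matches an id in customers. Walk through each order:
  - order 1 (Mouse): customer_id=4 -> matches Xander
  - order 2 (Laptop): customer_id=2 -> matches Chris
  - order 3 (Webcam): customer_id=3 -> matches Tina
  - order 4 (Monitor): customer_id=3 -> matches Tina
  - order 5 (Stapler): customer_id=2 -> matches Chris
  - order 6 (Speaker): customer_id=3 -> matches Tina
  - order 7 (Camera): customer_id=NULL, no match -> dropped
So 1 of 7 rows is dropped.

SQL:
SELECT a.product, b.name AS customer
FROM orders a
INNER JOIN customers b ON a.customer_id = b.id

Result:
product | customer
--------+---------
Mouse   | Xander  
Laptop  | Chris   
Webcam  | Tina    
Monitor | Tina    
Stapler | Chris   
Speaker | Tina    


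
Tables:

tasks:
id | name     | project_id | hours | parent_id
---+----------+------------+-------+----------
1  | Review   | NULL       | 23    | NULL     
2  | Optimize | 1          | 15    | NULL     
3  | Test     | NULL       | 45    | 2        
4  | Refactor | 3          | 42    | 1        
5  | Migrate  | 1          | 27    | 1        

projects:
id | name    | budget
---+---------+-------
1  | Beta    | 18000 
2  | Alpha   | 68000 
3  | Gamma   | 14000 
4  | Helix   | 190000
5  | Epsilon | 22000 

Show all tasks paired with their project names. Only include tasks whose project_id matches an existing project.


INNER JOIN keeps only tasks rows whose project_id matches an id in projects. Walk through each task:
  - task 1 (Review): project_id=NULL, no match -> dropped
  - task 2 (Optimize): project_id=1 -> matches Beta
  - task 3 (Test): project_id=NULL, no match -> dropped
  - task 4 (Refactor): project_id=3 -> matches Gamma
  - task 5 (Migrate): project_id=1 -> matches Beta
So 2 of 5 rows are dropped.

SQL:
SELECT a.name, b.name AS project
FROM tasks a
INNER JOIN projects b ON a.project_id = b.id

Result:
name     | project
---------+--------
Optimize | Beta   
Refactor | Gamma  
Migrate  | Beta   


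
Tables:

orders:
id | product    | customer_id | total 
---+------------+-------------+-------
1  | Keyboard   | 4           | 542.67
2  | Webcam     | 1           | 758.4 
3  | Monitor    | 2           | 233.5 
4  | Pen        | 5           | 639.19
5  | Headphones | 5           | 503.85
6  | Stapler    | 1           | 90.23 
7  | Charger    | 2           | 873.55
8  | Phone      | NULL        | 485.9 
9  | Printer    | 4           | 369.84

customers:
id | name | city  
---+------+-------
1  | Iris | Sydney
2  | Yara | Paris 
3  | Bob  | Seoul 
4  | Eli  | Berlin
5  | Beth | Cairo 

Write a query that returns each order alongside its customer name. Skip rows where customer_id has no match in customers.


INNER JOIN keeps only orders rows whose customer_id matches an id in customers. Walk through each order:
  - order 1 (Keyboard): customer_id=4 -> matches Eli
  - order 2 (Webcam): customer_id=1 -> matches Iris
  - order 3 (Monitor): customer_id=2 -> matches Yara
  - order 4 (Pen): customer_id=5 -> matches Beth
  - order 5 (Headphones): customer_id=5 -> matches Beth
  - order 6 (Stapler): customer_id=1 -> matches Iris
  - order 7 (Charger): customer_id=2 -> matches Yara
  - order 8 (Phone): customer_id=NULL, no match -> dropped
  - order 9 (Printer): customer_id=4 -> matches Eli
So 1 of 9 rows is dropped.

SQL:
SELECT a.product, b.name AS customer
FROM orders a
INNER JOIN customers b ON a.customer_id = b.id

Result:
product    | customer
-----------+---------
Keyboard   | Eli     
Webcam     | Iris    
Monitor    | Yara    
Pen        | Beth    
Headphones | Beth    
Stapler    | Iris    
Charger    | Yara    
Printer    | Eli     


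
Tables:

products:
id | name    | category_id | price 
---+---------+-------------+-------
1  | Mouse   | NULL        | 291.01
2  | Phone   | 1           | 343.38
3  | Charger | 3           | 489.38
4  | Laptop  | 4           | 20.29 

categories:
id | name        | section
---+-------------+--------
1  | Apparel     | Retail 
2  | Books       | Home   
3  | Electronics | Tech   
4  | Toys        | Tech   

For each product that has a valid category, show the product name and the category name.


INNER JOIN keeps only products rows whose category_id matches an id in categories. Walk through each product:
  - product 1 (Mouse): category_id=NULL, no match -> dropped
  - product 2 (Phone): category_id=1 -> matches Apparel
  - product 3 (Charger): category_id=3 -> matches Electronics
  - product 4 (Laptop): category_id=4 -> matches Toys
So 1 of 4 rows is dropped.

SQL:
SELECT a.name, b.name AS category
FROM products a
INNER JOIN categories b ON a.category_id = b.id

Result:
name    | category   
--------+------------
Phone   | Apparel    
Charger | Electronics
Laptop  | Toys       


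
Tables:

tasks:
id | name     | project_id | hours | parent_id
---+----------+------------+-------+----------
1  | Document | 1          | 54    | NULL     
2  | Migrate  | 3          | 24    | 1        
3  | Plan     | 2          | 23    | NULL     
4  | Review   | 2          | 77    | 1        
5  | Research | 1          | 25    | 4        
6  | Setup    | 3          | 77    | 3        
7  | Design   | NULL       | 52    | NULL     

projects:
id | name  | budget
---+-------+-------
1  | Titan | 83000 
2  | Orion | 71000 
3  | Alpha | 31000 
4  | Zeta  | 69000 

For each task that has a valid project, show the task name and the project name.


INNER JOIN keeps only tasks rows whose project_id matches an id in projects. Walk through each task:
  - task 1 (Document): project_id=1 -> matches Titan
  - task 2 (Migrate): project_id=3 -> matches Alpha
  - task 3 (Plan): project_id=2 -> matches Orion
  - task 4 (Review): project_id=2 -> matches Orion
  - task 5 (Research): project_id=1 -> matches Titan
  - task 6 (Setup): project_id=3 -> matches Alpha
  - task 7 (Design): project_id=NULL, no match -> dropped
So 1 of 7 rows is dropped.

SQL:
SELECT a.name, b.name AS project
FROM tasks a
INNER JOIN projects b ON a.project_id = b.id

Result:
name     | project
---------+--------
Document | Titan  
Migrate  | Alpha  
Plan     | Orion  
Review   | Orion  
Research | Titan  
Setup    | Alpha  


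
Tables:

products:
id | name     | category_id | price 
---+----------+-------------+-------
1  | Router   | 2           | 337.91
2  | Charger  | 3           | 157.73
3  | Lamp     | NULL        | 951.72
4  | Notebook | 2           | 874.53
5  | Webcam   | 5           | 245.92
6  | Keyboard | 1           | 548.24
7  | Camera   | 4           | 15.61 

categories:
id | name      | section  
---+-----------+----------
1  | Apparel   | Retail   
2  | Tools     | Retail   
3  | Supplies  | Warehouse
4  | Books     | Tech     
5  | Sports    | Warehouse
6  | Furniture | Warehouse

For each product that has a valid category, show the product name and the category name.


INNER JOIN keeps only products rows whose category_id matches an id in categories. Walk through each product:
  - product 1 (Router): category_id=2 -> matches Tools
  - product 2 (Charger): category_id=3 -> matches Supplies
  - product 3 (Lamp): category_id=NULL, no match -> dropped
  - product 4 (Notebook): category_id=2 -> matches Tools
  - product 5 (Webcam): category_id=5 -> matches Sports
  - product 6 (Keyboard): category_id=1 -> matches Apparel
  - product 7 (Camera): category_id=4 -> matches Books
So 1 of 7 rows is dropped.

SQL:
SELECT a.name, b.name AS category
FROM products a
INNER JOIN categories b ON a.category_id = b.id

Result:
name     | category
---------+---------
Router   | Tools   
Charger  | Supplies
Notebook | Tools   
Webcam   | Sports  
Keyboard | Apparel 
Camera   | Books   


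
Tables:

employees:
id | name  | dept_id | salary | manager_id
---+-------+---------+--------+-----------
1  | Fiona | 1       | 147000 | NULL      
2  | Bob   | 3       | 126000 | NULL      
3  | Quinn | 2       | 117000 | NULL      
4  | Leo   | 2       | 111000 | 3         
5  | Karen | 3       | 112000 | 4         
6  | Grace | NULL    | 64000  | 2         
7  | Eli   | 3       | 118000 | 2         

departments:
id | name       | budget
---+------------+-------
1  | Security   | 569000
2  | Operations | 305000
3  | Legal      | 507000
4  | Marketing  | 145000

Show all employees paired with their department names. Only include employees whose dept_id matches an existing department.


INNER JOIN keeps only employees rows whose dept_id matches an id in departments. Walk through each employee:
  - employee 1 (Fiona): dept_id=1 -> matches Security
  - employee 2 (Bob): dept_id=3 -> matches Legal
  - employee 3 (Quinn): dept_id=2 -> matches Operations
  - employee 4 (Leo): dept_id=2 -> matches Operations
  - employee 5 (Karen): dept_id=3 -> matches Legal
  - employee 6 (Grace): dept_id=NULL, no match -> dropped
  - employee 7 (Eli): dept_id=3 -> matches Legal
So 1 of 7 rows is dropped.

SQL:
SELECT a.name, b.name AS department
FROM employees a
INNER JOIN departments b ON a.dept_id = b.id

Result:
name  | department
------+-----------
Fiona | Security  
Bob   | Legal     
Quinn | Operations
Leo   | Operations
Karen | Legal     
Eli   | Legal     


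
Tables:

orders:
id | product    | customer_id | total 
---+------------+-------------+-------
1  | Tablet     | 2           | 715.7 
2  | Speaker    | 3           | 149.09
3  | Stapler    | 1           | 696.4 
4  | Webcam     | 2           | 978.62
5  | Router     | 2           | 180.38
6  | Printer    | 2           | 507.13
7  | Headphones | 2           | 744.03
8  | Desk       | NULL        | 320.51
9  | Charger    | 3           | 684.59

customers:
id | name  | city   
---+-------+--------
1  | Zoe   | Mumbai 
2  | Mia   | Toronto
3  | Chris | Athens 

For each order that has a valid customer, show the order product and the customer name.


INNER JOIN keeps only orders rows whose customer_id matches an id in customers. Walk through each order:
  - order 1 (Tablet): customer_id=2 -> matches Mia
  - order 2 (Speaker): customer_id=3 -> matches Chris
  - order 3 (Stapler): customer_id=1 -> matches Zoe
  - order 4 (Webcam): customer_id=2 -> matches Mia
  - order 5 (Router): customer_id=2 -> matches Mia
  - order 6 (Printer): customer_id=2 -> matches Mia
  - order 7 (Headphones): customer_id=2 -> matches Mia
  - order 8 (Desk): customer_id=NULL, no match -> dropped
  - order 9 (Charger): customer_id=3 -> matches Chris
So 1 of 9 rows is dropped.

SQL:
SELECT a.product, b.name AS customer
FROM orders a
INNER JOIN customers b ON a.customer_id = b.id

Result:
product    | customer
-----------+---------
Tablet     | Mia     
Speaker    | Chris   
Stapler    | Zoe     
Webcam     | Mia     
Router     | Mia     
Printer    | Mia     
Headphones | Mia     
Charger    | Chris   


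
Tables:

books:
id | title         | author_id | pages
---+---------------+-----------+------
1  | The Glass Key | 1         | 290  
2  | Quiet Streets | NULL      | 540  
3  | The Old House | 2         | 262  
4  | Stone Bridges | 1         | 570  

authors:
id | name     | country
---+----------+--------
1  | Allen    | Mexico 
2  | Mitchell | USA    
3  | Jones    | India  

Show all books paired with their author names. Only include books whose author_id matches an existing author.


INNER JOIN keeps only books rows whose author_id matches an id in authors. Walk through each book:
  - book 1 (The Glass Key): author_id=1 -> matches Allen
  - book 2 (Quiet Streets): author_id=NULL, no match -> dropped
  - book 3 (The Old House): author_id=2 -> matches Mitchell
  - book 4 (Stone Bridges): author_id=1 -> matches Allen
So 1 of 4 rows is dropped.

SQL:
SELECT a.title, b.name AS author
FROM books a
INNER JOIN authors b ON a.author_id = b.id

Result:
title         | author  
--------------+---------
The Glass Key | Allen   
The Old House | Mitchell
Stone Bridges | Allen   


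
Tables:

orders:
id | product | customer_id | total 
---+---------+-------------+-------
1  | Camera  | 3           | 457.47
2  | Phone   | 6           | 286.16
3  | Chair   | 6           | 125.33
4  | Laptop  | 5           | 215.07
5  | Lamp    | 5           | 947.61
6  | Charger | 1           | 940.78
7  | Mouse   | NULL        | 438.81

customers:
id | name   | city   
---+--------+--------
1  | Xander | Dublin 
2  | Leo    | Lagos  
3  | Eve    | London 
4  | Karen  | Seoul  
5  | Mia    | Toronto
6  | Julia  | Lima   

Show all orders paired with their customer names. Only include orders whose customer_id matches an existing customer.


INNER JOIN keeps only orders rows whose customer_id matches an id in customers. Walk through each order:
  - order 1 (Camera): customer_id=3 -> matches Eve
  - order 2 (Phone): customer_id=6 -> matches Julia
  - order 3 (Chair): customer_id=6 -> matches Julia
  - order 4 (Laptop): customer_id=5 -> matches Mia
  - order 5 (Lamp): customer_id=5 -> matches Mia
  - order 6 (Charger): customer_id=1 -> matches Xander
  - order 7 (Mouse): customer_id=NULL, no match -> dropped
So 1 of 7 rows is dropped.

SQL:
SELECT a.product, b.name AS customer
FROM orders a
INNER JOIN customers b ON a.customer_id = b.id

Result:
product | customer
--------+---------
Camera  | Eve     
Phone   | Julia   
Chair   | Julia   
Laptop  | Mia     
Lamp    | Mia     
Charger | Xander  


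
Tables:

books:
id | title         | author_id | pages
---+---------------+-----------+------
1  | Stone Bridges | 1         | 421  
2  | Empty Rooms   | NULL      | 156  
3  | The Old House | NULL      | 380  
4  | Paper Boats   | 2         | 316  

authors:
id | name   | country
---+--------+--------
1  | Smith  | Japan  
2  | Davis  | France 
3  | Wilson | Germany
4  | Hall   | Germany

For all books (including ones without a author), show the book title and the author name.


LEFT JOIN keeps every row from books (the left table); where author_id has no match in authors, the author columns become NULL. Walk through each book:
  - book 1 (Stone Bridges): author_id=1 -> matches Smith
  - book 2 (Empty Rooms): author_id=NULL, no match -> kept with NULL
  - book 3 (The Old House): author_id=NULL, no match -> kept with NULL
  - book 4 (Paper Boats): author_id=2 -> matches Davis
All 4 rows appear; 2 have NULL author.

SQL:
SELECT a.title, b.name AS author
FROM books a
LEFT JOIN authors b ON a.author_id = b.id

Result:
title         | author
--------------+-------
Stone Bridges | Smith 
Empty Rooms   | NULL  
The Old House | NULL  
Paper Boats   | Davis 


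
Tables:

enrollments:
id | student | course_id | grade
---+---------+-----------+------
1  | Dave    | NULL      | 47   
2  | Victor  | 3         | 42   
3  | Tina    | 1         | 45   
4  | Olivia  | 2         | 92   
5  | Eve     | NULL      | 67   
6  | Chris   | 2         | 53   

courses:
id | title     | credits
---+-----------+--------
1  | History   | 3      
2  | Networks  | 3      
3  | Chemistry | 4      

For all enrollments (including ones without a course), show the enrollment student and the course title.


LEFT JOIN keeps every row from enrollments (the left table); where course_id has no match in courses, the course columns become NULL. Walk through each enrollment:
  - enrollment 1 (Dave): course_id=NULL, no match -> kept with NULL
  - enrollment 2 (Victor): course_id=3 -> matches Chemistry
  - enrollment 3 (Tina): course_id=1 -> matches History
  - enrollment 4 (Olivia): course_id=2 -> matches Networks
  - enrollment 5 (Eve): course_id=NULL, no match -> kept with NULL
  - enrollment 6 (Chris): course_id=2 -> matches Networks
All 6 rows appear; 2 have NULL course.

SQL:
SELECT a.student, b.title AS course
FROM enrollments a
LEFT JOIN courses b ON a.course_id = b.id

Result:
student | course   
--------+----------
Dave    | NULL     
Victor  | Chemistry
Tina    | History  
Olivia  | Networks 
Eve     | NULL     
Chris   | Networks 


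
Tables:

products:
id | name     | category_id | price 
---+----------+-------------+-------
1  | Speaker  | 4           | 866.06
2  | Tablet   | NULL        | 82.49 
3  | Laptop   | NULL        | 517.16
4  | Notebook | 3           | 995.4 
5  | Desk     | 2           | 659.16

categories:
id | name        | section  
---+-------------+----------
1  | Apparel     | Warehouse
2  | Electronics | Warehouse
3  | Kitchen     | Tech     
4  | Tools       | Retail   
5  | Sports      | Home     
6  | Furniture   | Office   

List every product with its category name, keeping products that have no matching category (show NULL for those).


LEFT JOIN keeps every row from products (the left table); where category_id has no match in categories, the category columns become NULL. Walk through each product:
  - product 1 (Speaker): category_id=4 -> matches Tools
  - product 2 (Tablet): category_id=NULL, no match -> kept with NULL
  - product 3 (Laptop): category_id=NULL, no match -> kept with NULL
  - product 4 (Notebook): category_id=3 -> matches Kitchen
  - product 5 (Desk): category_id=2 -> matches Electronics
All 5 rows appear; 2 have NULL category.

SQL:
SELECT a.name, b.name AS category
FROM products a
LEFT JOIN categories b ON a.category_id = b.id

Result:
name     | category   
---------+------------
Speaker  | Tools      
Tablet   | NULL       
Laptop   | NULL       
Notebook | Kitchen    
Desk     | Electronics


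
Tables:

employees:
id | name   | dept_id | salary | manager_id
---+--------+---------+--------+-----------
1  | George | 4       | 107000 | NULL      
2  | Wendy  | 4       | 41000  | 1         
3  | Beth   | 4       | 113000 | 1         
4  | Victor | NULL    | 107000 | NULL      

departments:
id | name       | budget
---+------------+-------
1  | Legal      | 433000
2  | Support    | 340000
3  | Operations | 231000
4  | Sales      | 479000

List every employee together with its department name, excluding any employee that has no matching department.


INNER JOIN keeps only employees rows whose dept_id matches an id in departments. Walk through each employee:
  - employee 1 (George): dept_id=4 -> matches Sales
  - employee 2 (Wendy): dept_id=4 -> matches Sales
  - employee 3 (Beth): dept_id=4 -> matches Sales
  - employee 4 (Victor): dept_id=NULL, no match -> dropped
So 1 of 4 rows is dropped.

SQL:
SELECT a.name, b.name AS department
FROM employees a
INNER JOIN departments b ON a.dept_id = b.id

Result:
name   | department
-------+-----------
George | Sales     
Wendy  | Sales     
Beth   | Sales     


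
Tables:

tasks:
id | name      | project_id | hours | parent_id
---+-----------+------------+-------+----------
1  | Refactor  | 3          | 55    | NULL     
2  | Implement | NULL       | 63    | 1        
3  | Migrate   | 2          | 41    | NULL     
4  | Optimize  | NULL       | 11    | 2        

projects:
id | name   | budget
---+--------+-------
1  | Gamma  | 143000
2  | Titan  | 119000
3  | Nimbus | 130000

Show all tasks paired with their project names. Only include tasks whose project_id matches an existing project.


INNER JOIN keeps only tasks rows whose project_id matches an id in projects. Walk through each task:
  - task 1 (Refactor): project_id=3 -> matches Nimbus
  - task 2 (Implement): project_id=NULL, no match -> dropped
  - task 3 (Migrate): project_id=2 -> matches Titan
  - task 4 (Optimize): project_id=NULL, no match -> dropped
So 2 of 4 rows are dropped.

SQL:
SELECT a.name, b.name AS project
FROM tasks a
INNER JOIN projects b ON a.project_id = b.id

Result:
name     | project
---------+--------
Refactor | Nimbus 
Migrate  | Titan  


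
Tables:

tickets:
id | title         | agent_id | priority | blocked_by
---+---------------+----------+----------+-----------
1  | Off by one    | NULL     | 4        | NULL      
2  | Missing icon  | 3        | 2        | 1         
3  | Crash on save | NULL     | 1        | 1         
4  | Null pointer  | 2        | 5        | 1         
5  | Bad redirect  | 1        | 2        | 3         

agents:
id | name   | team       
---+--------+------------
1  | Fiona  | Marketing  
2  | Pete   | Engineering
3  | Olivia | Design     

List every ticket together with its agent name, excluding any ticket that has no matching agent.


INNER JOIN keeps only tickets rows whose agent_id matches an id in agents. Walk through each ticket:
  - ticket 1 (Off by one): agent_id=NULL, no match -> dropped
  - ticket 2 (Missing icon): agent_id=3 -> matches Olivia
  - ticket 3 (Crash on save): agent_id=NULL, no match -> dropped
  - ticket 4 (Null pointer): agent_id=2 -> matches Pete
  - ticket 5 (Bad redirect): agent_id=1 -> matches Fiona
So 2 of 5 rows are dropped.

SQL:
SELECT a.title, b.name AS agent
FROM tickets a
INNER JOIN agents b ON a.agent_id = b.id

Result:
title        | agent 
-------------+-------
Missing icon | Olivia
Null pointer | Pete  
Bad redirect | Fiona 


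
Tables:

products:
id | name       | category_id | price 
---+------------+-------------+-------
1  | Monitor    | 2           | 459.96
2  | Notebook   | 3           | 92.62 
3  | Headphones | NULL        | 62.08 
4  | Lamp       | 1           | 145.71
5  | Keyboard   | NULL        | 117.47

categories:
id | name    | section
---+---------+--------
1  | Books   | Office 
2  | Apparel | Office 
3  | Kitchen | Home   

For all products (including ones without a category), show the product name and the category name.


LEFT JOIN keeps every row from products (the left table); where category_id has no match in categories, the category columns become NULL. Walk through each product:
  - product 1 (Monitor): category_id=2 -> matches Apparel
  - product 2 (Notebook): category_id=3 -> matches Kitchen
  - product 3 (Headphones): category_id=NULL, no match -> kept with NULL
  - product 4 (Lamp): category_id=1 -> matches Books
  - product 5 (Keyboard): category_id=NULL, no match -> kept with NULL
All 5 rows appear; 2 have NULL category.

SQL:
SELECT a.name, b.name AS category
FROM products a
LEFT JOIN categories b ON a.category_id = b.id

Result:
name       | category
-----------+---------
Monitor    | Apparel 
Notebook   | Kitchen 
Headphones | NULL    
Lamp       | Books   
Keyboard   | NULL    


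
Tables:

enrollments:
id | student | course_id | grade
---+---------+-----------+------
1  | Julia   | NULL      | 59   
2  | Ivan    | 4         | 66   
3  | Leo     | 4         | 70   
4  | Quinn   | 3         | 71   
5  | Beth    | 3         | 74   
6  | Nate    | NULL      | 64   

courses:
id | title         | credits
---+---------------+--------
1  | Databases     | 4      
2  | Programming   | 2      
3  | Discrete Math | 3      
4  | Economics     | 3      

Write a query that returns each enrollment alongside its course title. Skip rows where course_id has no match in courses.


INNER JOIN keeps only enrollments rows whose course_id matches an id in courses. Walk through each enrollment:
  - enrollment 1 (Julia): course_id=NULL, no match -> dropped
  - enrollment 2 (Ivan): course_id=4 -> matches Economics
  - enrollment 3 (Leo): course_id=4 -> matches Economics
  - enrollment 4 (Quinn): course_id=3 -> matches Discrete Math
  - enrollment 5 (Beth): course_id=3 -> matches Discrete Math
  - enrollment 6 (Nate): course_id=NULL, no match -> dropped
So 2 of 6 rows are dropped.

SQL:
SELECT a.student, b.title AS course
FROM enrollments a
INNER JOIN courses b ON a.course_id = b.id

Result:
student | course       
--------+--------------
Ivan    | Economics    
Leo     | Economics    
Quinn   | Discrete Math
Beth    | Discrete Math


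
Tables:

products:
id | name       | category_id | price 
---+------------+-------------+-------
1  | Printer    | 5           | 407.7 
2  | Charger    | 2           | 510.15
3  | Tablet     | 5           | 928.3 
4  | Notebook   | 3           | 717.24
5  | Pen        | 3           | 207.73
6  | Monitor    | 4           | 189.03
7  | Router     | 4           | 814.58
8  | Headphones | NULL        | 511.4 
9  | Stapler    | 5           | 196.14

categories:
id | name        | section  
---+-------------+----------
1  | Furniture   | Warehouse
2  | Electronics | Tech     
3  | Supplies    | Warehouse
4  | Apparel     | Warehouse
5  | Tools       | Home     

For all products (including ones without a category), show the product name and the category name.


LEFT JOIN keeps every row from products (the left table); where category_id has no match in categories, the category columns become NULL. Walk through each product:
  - product 1 (Printer): category_id=5 -> matches Tools
  - product 2 (Charger): category_id=2 -> matches Electronics
  - product 3 (Tablet): category_id=5 -> matches Tools
  - product 4 (Notebook): category_id=3 -> matches Supplies
  - product 5 (Pen): category_id=3 -> matches Supplies
  - product 6 (Monitor): category_id=4 -> matches Apparel
  - product 7 (Router): category_id=4 -> matches Apparel
  - product 8 (Headphones): category_id=NULL, no match -> kept with NULL
  - product 9 (Stapler): category_id=5 -> matches Tools
All 9 rows appear; 1 has NULL category.

SQL:
SELECT a.name, b.name AS category
FROM products a
LEFT JOIN categories b ON a.category_id = b.id

Result:
name       | category   
-----------+------------
Printer    | Tools      
Charger    | Electronics
Tablet     | Tools      
Notebook   | Supplies   
Pen        | Supplies   
Monitor    | Apparel    
Router     | Apparel    
Headphones | NULL       
Stapler    | Tools      


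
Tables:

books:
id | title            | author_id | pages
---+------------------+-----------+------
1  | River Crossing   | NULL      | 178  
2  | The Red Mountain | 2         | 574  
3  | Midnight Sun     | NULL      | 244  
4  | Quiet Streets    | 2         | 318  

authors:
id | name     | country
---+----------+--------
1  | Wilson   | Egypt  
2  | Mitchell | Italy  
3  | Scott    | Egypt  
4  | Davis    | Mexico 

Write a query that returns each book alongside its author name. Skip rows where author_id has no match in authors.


INNER JOIN keeps only books rows whose author_id matches an id in authors. Walk through each book:
  - book 1 (River Crossing): author_id=NULL, no match -> dropped
  - book 2 (The Red Mountain): author_id=2 -> matches Mitchell
  - book 3 (Midnight Sun): author_id=NULL, no match -> dropped
  - book 4 (Quiet Streets): author_id=2 -> matches Mitchell
So 2 of 4 rows are dropped.

SQL:
SELECT a.title, b.name AS author
FROM books a
INNER JOIN authors b ON a.author_id = b.id

Result:
title            | author  
-----------------+---------
The Red Mountain | Mitchell
Quiet Streets    | Mitchell


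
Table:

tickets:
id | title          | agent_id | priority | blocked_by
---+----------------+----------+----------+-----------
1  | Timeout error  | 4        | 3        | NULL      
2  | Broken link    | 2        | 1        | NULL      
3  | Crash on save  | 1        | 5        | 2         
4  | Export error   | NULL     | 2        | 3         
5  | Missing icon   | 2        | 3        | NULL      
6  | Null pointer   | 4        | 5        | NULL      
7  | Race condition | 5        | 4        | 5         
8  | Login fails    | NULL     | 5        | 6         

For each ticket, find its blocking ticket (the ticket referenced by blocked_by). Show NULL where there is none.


This is a self-join: tickets is joined to a second copy of itself, matching each row's blocked_by to another row's id. Use LEFT JOIN so rows with blocked_by=NULL are kept.
  - ticket 1 (Timeout error): blocked_by=NULL -> NULL
  - ticket 2 (Broken link): blocked_by=NULL -> NULL
  - ticket 3 (Crash on save): blocked_by=2 -> Broken link
  - ticket 4 (Export error): blocked_by=3 -> Crash on save
  - ticket 5 (Missing icon): blocked_by=NULL -> NULL
  - ticket 6 (Null pointer): blocked_by=NULL -> NULL
  - ticket 7 (Race condition): blocked_by=5 -> Missing icon
  - ticket 8 (Login fails): blocked_by=6 -> Null pointer

SQL:
SELECT a.title AS item, b.title AS blocked_by
FROM tickets a
LEFT JOIN tickets b ON a.blocked_by = b.id

Result:
item           | blocked_by   
---------------+--------------
Timeout error  | NULL         
Broken link    | NULL         
Crash on save  | Broken link  
Export error   | Crash on save
Missing icon   | NULL         
Null pointer   | NULL         
Race condition | Missing icon 
Login fails    | Null pointer 


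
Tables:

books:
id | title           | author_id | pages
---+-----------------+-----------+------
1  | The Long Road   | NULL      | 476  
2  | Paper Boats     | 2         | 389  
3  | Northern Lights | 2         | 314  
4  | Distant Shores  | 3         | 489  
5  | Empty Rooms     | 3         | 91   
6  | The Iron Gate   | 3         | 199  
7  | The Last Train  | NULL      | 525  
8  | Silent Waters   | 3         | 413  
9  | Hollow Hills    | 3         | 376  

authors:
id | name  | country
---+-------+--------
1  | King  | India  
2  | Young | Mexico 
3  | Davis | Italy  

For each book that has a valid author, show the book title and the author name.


INNER JOIN keeps only books rows whose author_id matches an id in authors. Walk through each book:
  - book 1 (The Long Road): author_id=NULL, no match -> dropped
  - book 2 (Paper Boats): author_id=2 -> matches Young
  - book 3 (Northern Lights): author_id=2 -> matches Young
  - book 4 (Distant Shores): author_id=3 -> matches Davis
  - book 5 (Empty Rooms): author_id=3 -> matches Davis
  - book 6 (The Iron Gate): author_id=3 -> matches Davis
  - book 7 (The Last Train): author_id=NULL, no match -> dropped
  - book 8 (Silent Waters): author_id=3 -> matches Davis
  - book 9 (Hollow Hills): author_id=3 -> matches Davis
So 2 of 9 rows are dropped.

SQL:
SELECT a.title, b.name AS author
FROM books a
INNER JOIN authors b ON a.author_id = b.id

Result:
title           | author
----------------+-------
Paper Boats     | Young 
Northern Lights | Young 
Distant Shores  | Davis 
Empty Rooms     | Davis 
The Iron Gate   | Davis 
Silent Waters   | Davis 
Hollow Hills    | Davis 


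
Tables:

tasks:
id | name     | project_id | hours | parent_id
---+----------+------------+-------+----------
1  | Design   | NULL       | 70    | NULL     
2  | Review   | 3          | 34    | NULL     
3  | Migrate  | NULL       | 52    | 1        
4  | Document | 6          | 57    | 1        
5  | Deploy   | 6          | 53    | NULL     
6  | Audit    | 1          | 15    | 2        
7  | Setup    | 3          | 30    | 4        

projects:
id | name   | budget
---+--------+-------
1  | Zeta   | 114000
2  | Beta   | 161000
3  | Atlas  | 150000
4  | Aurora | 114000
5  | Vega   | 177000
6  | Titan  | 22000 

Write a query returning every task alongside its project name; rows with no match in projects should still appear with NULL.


LEFT JOIN keeps every row from tasks (the left table); where project_id has no match in projects, the project columns become NULL. Walk through each task:
  - task 1 (Design): project_id=NULL, no match -> kept with NULL
  - task 2 (Review): project_id=3 -> matches Atlas
  - task 3 (Migrate): project_id=NULL, no match -> kept with NULL
  - task 4 (Document): project_id=6 -> matches Titan
  - task 5 (Deploy): project_id=6 -> matches Titan
  - task 6 (Audit): project_id=1 -> matches Zeta
  - task 7 (Setup): project_id=3 -> matches Atlas
All 7 rows appear; 2 have NULL project.

SQL:
SELECT a.name, b.name AS project
FROM tasks a
LEFT JOIN projects b ON a.project_id = b.id

Result:
name     | project
---------+--------
Design   | NULL   
Review   | Atlas  
Migrate  | NULL   
Document | Titan  
Deploy   | Titan  
Audit    | Zeta   
Setup    | Atlas  


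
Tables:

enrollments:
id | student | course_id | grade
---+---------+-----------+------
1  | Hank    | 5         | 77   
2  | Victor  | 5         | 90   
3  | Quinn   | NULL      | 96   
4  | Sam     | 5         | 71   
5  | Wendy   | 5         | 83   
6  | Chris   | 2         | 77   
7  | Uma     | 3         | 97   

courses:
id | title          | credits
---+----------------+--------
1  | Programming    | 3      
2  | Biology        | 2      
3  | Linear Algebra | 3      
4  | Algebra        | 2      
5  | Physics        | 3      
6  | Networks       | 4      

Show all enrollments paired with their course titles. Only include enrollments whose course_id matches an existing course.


INNER JOIN keeps only enrollments rows whose course_id matches an id in courses. Walk through each enrollment:
  - enrollment 1 (Hank): course_id=5 -> matches Physics
  - enrollment 2 (Victor): course_id=5 -> matches Physics
  - enrollment 3 (Quinn): course_id=NULL, no match -> dropped
  - enrollment 4 (Sam): course_id=5 -> matches Physics
  - enrollment 5 (Wendy): course_id=5 -> matches Physics
  - enrollment 6 (Chris): course_id=2 -> matches Biology
  - enrollment 7 (Uma): course_id=3 -> matches Linear Algebra
So 1 of 7 rows is dropped.

SQL:
SELECT a.student, b.title AS course
FROM enrollments a
INNER JOIN courses b ON a.course_id = b.id

Result:
student | course        
--------+---------------
Hank    | Physics       
Victor  | Physics       
Sam     | Physics       
Wendy   | Physics       
Chris   | Biology       
Uma     | Linear Algebra


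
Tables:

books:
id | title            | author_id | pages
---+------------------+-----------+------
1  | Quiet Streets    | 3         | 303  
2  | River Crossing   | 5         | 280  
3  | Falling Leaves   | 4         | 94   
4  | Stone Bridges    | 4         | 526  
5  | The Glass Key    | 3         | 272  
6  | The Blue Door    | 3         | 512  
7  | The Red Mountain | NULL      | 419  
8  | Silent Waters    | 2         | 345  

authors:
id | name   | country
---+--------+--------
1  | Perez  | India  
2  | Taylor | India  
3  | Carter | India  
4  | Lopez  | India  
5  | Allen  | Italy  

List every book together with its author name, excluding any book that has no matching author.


INNER JOIN keeps only books rows whose author_id matches an id in authors. Walk through each book:
  - book 1 (Quiet Streets): author_id=3 -> matches Carter
  - book 2 (River Crossing): author_id=5 -> matches Allen
  - book 3 (Falling Leaves): author_id=4 -> matches Lopez
  - book 4 (Stone Bridges): author_id=4 -> matches Lopez
  - book 5 (The Glass Key): author_id=3 -> matches Carter
  - book 6 (The Blue Door): author_id=3 -> matches Carter
  - book 7 (The Red Mountain): author_id=NULL, no match -> dropped
  - book 8 (Silent Waters): author_id=2 -> matches Taylor
So 1 of 8 rows is dropped.

SQL:
SELECT a.title, b.name AS author
FROM books a
INNER JOIN authors b ON a.author_id = b.id

Result:
title          | author
---------------+-------
Quiet Streets  | Carter
River Crossing | Allen 
Falling Leaves | Lopez 
Stone Bridges  | Lopez 
The Glass Key  | Carter
The Blue Door  | Carter
Silent Waters  | Taylor


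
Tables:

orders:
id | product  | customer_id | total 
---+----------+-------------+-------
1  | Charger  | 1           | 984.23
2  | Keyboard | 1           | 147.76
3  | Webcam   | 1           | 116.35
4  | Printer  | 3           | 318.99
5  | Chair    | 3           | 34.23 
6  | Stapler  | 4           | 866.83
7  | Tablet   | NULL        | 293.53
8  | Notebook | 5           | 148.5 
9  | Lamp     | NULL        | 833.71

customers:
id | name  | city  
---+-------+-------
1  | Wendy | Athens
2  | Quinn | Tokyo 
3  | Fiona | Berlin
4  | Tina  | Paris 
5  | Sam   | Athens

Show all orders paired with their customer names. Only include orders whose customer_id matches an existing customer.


INNER JOIN keeps only orders rows whose customer_id matches an id in customers. Walk through each order:
  - order 1 (Charger): customer_id=1 -> matches Wendy
  - order 2 (Keyboard): customer_id=1 -> matches Wendy
  - order 3 (Webcam): customer_id=1 -> matches Wendy
  - order 4 (Printer): customer_id=3 -> matches Fiona
  - order 5 (Chair): customer_id=3 -> matches Fiona
  - order 6 (Stapler): customer_id=4 -> matches Tina
  - order 7 (Tablet): customer_id=NULL, no match -> dropped
  - order 8 (Notebook): customer_id=5 -> matches Sam
  - order 9 (Lamp): customer_id=NULL, no match -> dropped
So 2 of 9 rows are dropped.

SQL:
SELECT a.product, b.name AS customer
FROM orders a
INNER JOIN customers b ON a.customer_id = b.id

Result:
product  | customer
---------+---------
Charger  | Wendy   
Keyboard | Wendy   
Webcam   | Wendy   
Printer  | Fiona   
Chair    | Fiona   
Stapler  | Tina    
Notebook | Sam     


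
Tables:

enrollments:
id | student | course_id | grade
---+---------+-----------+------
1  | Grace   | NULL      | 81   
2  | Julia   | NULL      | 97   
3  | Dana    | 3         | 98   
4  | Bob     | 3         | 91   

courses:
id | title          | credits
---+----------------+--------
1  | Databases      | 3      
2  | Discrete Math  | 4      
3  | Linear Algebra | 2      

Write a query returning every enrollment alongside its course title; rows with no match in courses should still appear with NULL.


LEFT JOIN keeps every row from enrollments (the left table); where course_id has no match in courses, the course columns become NULL. Walk through each enrollment:
  - enrollment 1 (Grace): course_id=NULL, no match -> kept with NULL
  - enrollment 2 (Julia): course_id=NULL, no match -> kept with NULL
  - enrollment 3 (Dana): course_id=3 -> matches Linear Algebra
  - enrollment 4 (Bob): course_id=3 -> matches Linear Algebra
All 4 rows appear; 2 have NULL course.

SQL:
SELECT a.student, b.title AS course
FROM enrollments a
LEFT JOIN courses b ON a.course_id = b.id

Result:
student | course        
--------+---------------
Grace   | NULL          
Julia   | NULL          
Dana    | Linear Algebra
Bob     | Linear Algebra
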